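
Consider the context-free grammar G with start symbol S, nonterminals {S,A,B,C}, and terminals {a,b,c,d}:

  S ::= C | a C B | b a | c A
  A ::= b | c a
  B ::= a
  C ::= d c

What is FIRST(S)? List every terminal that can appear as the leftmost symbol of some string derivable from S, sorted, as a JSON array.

Compute FIRST by fixpoint:
iter 1:
  A via A→b: +{b}
  A via A→c a: +{c}
  B via B→a: +{a}
  C via C→d c: +{d}
  S via S→C: +{d}
  S via S→a C B: +{a}
  S via S→b a: +{b}
  S via S→c A: +{c}
  S: {a,b,c,d}  A: {b,c}  B: {a}  C: {d}
iter 2: done
  S: {a,b,c,d}  A: {b,c}  B: {a}  C: {d}

FIRST(S) = ["a", "b", "c", "d"]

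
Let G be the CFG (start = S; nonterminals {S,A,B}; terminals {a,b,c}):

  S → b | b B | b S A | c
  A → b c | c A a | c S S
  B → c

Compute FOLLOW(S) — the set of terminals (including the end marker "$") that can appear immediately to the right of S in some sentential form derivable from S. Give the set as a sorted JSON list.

FIRST sets, iterate to fixpoint:
round 1:
  A via A→b c: +{b}
  A via A→c A a: +{c}
  B via B→c: +{c}
  S via S→b: +{b}
  S via S→c: +{c}
  S: {b,c}  A: {b,c}  B: {c}
round 2: — fixpoint
  S: {b,c}  A: {b,c}  B: {c}

Compute FOLLOW by fixpoint:
initialize: $ ∈ FOLLOW(S)
[1]
  A→c A a: FOLLOW(A) ⊇ FIRST(a) = {a}; new: +{a}
  A→c S S: FOLLOW(S) ⊇ FIRST(S) = {b,c}; new: +{b,c}
  A→c S S: FOLLOW(S) ⊇ FOLLOW(A) ⊇ {a}; new: +{a}
  S→b B: FOLLOW(B) ⊇ FOLLOW(S) ⊇ {$,a,b,c}; new: +{$,a,b,c}
  S→b S A: FOLLOW(A) ⊇ FOLLOW(S) ⊇ {$,a,b,c}; new: +{$,b,c}
  S: {$,a,b,c}  A: {$,a,b,c}  B: {$,a,b,c}
[2] (no change)
  S: {$,a,b,c}  A: {$,a,b,c}  B: {$,a,b,c}

FOLLOW(S) = ["$", "a", "b", "c"]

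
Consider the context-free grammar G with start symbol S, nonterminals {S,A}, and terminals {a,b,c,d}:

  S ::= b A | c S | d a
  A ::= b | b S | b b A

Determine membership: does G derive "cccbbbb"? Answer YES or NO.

CNF form of G:
  S -> T0 A | T1 S | T2 T3
  A -> T0 S | T0 X4 | b
  T0 -> b
  T1 -> c
  T2 -> d
  T3 -> a
  X4 -> T0 A

CYK table (by increasing span):
  cell(0,0) c: {T1}  orig:{}
  cell(1,1) c: {T1}  orig:{}
  cell(2,2) c: {T1}  orig:{}
  cell(3,3) b: {A,T0}  orig:{A}
  cell(4,4) b: {A,T0}  orig:{A}
  cell(5,5) b: {A,T0}  orig:{A}
  cell(6,6) b: {A,T0}  orig:{A}
  cell(0,1) cc: ∅
  cell(1,2) cc: ∅
  cell(2,3) cb: ∅
  cell(3,4) bb: {S,X4}  orig:{S}
  cell(4,5) bb: {S,X4}  orig:{S}
  cell(5,6) bb: {S,X4}  orig:{S}
  cell(0,2) ccc: ∅
  cell(1,3) ccb: ∅
  cell(2,4) cbb: {S}
  cell(3,5) bbb: {A}
  cell(4,6) bbb: {A}
  cell(0,3) cccb: ∅
  cell(1,4) ccbb: {S}
  cell(2,5) cbbb: ∅
  cell(3,6) bbbb: {S,X4}  orig:{S}
  cell(0,4) cccbb: {S}
  cell(1,5) ccbbb: ∅
  cell(2,6) cbbbb: {S}
  cell(0,5) cccbbb: ∅
  cell(1,6) ccbbbb: {S}
  cell(0,6) cccbbbb: {S}

S ∈ T[0,6] ⇒ YES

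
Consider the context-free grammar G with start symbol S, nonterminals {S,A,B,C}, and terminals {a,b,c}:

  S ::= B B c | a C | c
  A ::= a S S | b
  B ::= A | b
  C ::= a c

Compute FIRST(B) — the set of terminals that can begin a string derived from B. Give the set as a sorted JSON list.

Compute FIRST by fixpoint:
pass 1:
  A via A→a S S: +{a}
  A via A→b: +{b}
  B via B→A: +{a,b}
  C via C→a c: +{a}
  S via S→B B c: +{a,b}
  S via S→c: +{c}
  FIRST[S]={a,b,c}  FIRST[A]={a,b}  FIRST[B]={a,b}  FIRST[C]={a}
pass 2: done
  FIRST[S]={a,b,c}  FIRST[A]={a,b}  FIRST[B]={a,b}  FIRST[C]={a}

FIRST(B) = ["a", "b"]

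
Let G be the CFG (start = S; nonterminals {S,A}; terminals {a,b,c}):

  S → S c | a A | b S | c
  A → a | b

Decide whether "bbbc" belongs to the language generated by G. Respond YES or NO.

Convert to CNF:
  S -> S T0 | T1 A | T2 S | c
  A -> a | b
  T0 -> c
  T1 -> a
  T2 -> b

CYK fill:
  [0..0]={A,T2}  "b"  orig:{A}
  [1..1]={A,T2}  "b"  orig:{A}
  [2..2]={A,T2}  "b"  orig:{A}
  [3..3]={S,T0}  "c"  orig:{S}
  [0..1]=∅  "bb"
  [1..2]=∅  "bb"
  [2..3]={S}  "bc"
  [0..2]=∅  "bbb"
  [1..3]={S}  "bbc"
  [0..3]={S}  "bbbc"

S ∈ T[0,3] ⇒ YES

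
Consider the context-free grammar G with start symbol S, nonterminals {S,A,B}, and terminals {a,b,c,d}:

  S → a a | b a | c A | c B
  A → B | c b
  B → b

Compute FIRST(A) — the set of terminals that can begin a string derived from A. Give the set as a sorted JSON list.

Compute FIRST by fixpoint:
pass 1:
  A via A→c b: +{c}
  B via B→b: +{b}
  S via S→a a: +{a}
  S via S→b a: +{b}
  S via S→c A: +{c}
  S: {a,b,c}  A: {c}  B: {b}
pass 2:
  A via A→B: +{b}
  S: {a,b,c}  A: {b,c}  B: {b}
pass 3: — fixpoint
  S: {a,b,c}  A: {b,c}  B: {b}

FIRST(A) = ["b", "c"]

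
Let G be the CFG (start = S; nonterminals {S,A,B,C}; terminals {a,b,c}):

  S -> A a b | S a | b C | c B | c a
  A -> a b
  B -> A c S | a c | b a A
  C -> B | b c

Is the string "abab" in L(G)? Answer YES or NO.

Convert to CNF:
  S -> A X7 | S T0 | T1 C | T2 B | T2 T0
  A -> T0 T1
  B -> A X3 | T0 T2 | T1 X4
  C -> A X5 | T0 T2 | T1 T2 | T1 X6
  T0 -> a
  T1 -> b
  T2 -> c
  X3 -> T2 S
  X4 -> T0 A
  X5 -> T2 S
  X6 -> T0 A
  X7 -> T0 T1

CYK table (by increasing span):
  [0..0]={T0}  "a"  orig:{}
  [1..1]={T1}  "b"  orig:{}
  [2..2]={T0}  "a"  orig:{}
  [3..3]={T1}  "b"  orig:{}
  [0..1]={A,X7}  "ab"  orig:{A}
  [1..2]=∅  "ba"
  [2..3]={A,X7}  "ab"  orig:{A}
  [0..2]=∅  "aba"
  [1..3]=∅  "bab"
  [0..3]={S}  "abab"

S ∈ T[0,3] ⇒ YES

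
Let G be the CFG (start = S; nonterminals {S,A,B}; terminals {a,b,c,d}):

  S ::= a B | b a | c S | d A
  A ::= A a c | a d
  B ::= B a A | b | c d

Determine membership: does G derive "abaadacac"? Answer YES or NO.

Convert to CNF:
  S -> T0 B | T1 S | T2 A | T3 T0
  A -> A X4 | T0 T2
  B -> B X5 | T1 T2 | b
  T0 -> a
  T1 -> c
  T2 -> d
  T3 -> b
  X4 -> T0 T1
  X5 -> T0 A

Fill CYK table bottom-up:
  cell(0,0) a: {T0}  orig:{}
  cell(1,1) b: {B,T3}  orig:{B}
  cell(2,2) a: {T0}  orig:{}
  cell(3,3) a: {T0}  orig:{}
  cell(4,4) d: {T2}  orig:{}
  cell(5,5) a: {T0}  orig:{}
  cell(6,6) c: {T1}  orig:{}
  cell(7,7) a: {T0}  orig:{}
  cell(8,8) c: {T1}  orig:{}
  cell(0,1) ab: {S}
  cell(1,2) ba: {S}
  cell(2,3) aa: ∅
  cell(3,4) ad: {A}
  cell(4,5) da: ∅
  cell(5,6) ac: {X4}  orig:{}
  cell(6,7) ca: ∅
  cell(7,8) ac: {X4}  orig:{}
  cell(0,2) aba: ∅
  cell(1,3) baa: ∅
  cell(2,4) aad: {X5}  orig:{}
  cell(3,5) ada: ∅
  cell(4,6) dac: ∅
  cell(5,7) aca: ∅
  cell(6,8) cac: ∅
  cell(0,3) abaa: ∅
  cell(1,4) baad: {B}
  cell(2,5) aada: ∅
  cell(3,6) adac: {A}
  cell(4,7) daca: ∅
  cell(5,8) acac: ∅
  cell(0,4) abaad: {S}
  cell(1,5) baada: ∅
  cell(2,6) aadac: {X5}  orig:{}
  cell(3,7) adaca: ∅
  cell(4,8) dacac: ∅
  cell(0,5) abaada: ∅
  cell(1,6) baadac: {B}
  cell(2,7) aadaca: ∅
  cell(3,8) adacac: {A}
  cell(0,6) abaadac: {S}
  cell(1,7) baadaca: ∅
  cell(2,8) aadacac: {X5}  orig:{}
  cell(0,7) abaadaca: ∅
  cell(1,8) baadacac: {B}
  cell(0,8) abaadacac: {S}

S ∈ T[0,8] ⇒ YES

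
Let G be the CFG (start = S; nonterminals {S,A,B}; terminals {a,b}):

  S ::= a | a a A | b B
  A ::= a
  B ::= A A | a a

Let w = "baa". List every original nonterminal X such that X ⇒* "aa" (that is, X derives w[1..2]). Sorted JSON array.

CNF form of G:
  S -> T0 X2 | T1 B | a
  A -> a
  B -> A A | T0 T0
  T0 -> a
  T1 -> b
  X2 -> T0 A

CYK table (by increasing span), restricted to cells inside w[1..2]:
  T[1,1] 'a' = {A,S,T0}  orig:{A,S}
  T[2,2] 'a' = {A,S,T0}  orig:{A,S}
  T[1,2] 'aa' = {B,X2}  orig:{B}

Original NTs in T[1,2] deriving "aa": ["B"]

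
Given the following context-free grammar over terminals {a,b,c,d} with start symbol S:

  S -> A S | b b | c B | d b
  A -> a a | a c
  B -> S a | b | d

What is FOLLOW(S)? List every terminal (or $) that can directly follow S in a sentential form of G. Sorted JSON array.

FIRST iteration:
round 1:
  A via A→a a: +{a}
  B via B→b: +{b}
  B via B→d: +{d}
  S via S→A S: +{a}
  S via S→b b: +{b}
  S via S→c B: +{c}
  S via S→d b: +{d}
  FIRST[S]={a,b,c,d}  FIRST[A]={a}  FIRST[B]={b,d}
round 2:
  B via B→S a: +{a,c}
  FIRST[S]={a,b,c,d}  FIRST[A]={a}  FIRST[B]={a,b,c,d}
round 3: (no change)
  FIRST[S]={a,b,c,d}  FIRST[A]={a}  FIRST[B]={a,b,c,d}

FOLLOW sets:
initialize: $ ∈ FOLLOW(S)
[1]
  B→S a: FOLLOW(S) ⊇ FIRST(a) = {a}; new: +{a}
  S→A S: FOLLOW(A) ⊇ FIRST(S) = {a,b,c,d}; new: +{a,b,c,d}
  S→c B: FOLLOW(B) ⊇ FOLLOW(S) ⊇ {$,a}; new: +{$,a}
  FOLLOW(S)={$,a}  FOLLOW(A)={a,b,c,d}  FOLLOW(B)={$,a}
[2] done
  FOLLOW(S)={$,a}  FOLLOW(A)={a,b,c,d}  FOLLOW(B)={$,a}

FOLLOW(S) = ["$", "a"]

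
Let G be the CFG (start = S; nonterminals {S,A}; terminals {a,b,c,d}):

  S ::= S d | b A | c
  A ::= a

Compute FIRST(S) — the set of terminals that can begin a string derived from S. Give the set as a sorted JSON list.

FIRST iteration:
iter 1:
  A via A→a: +{a}
  S via S→b A: +{b}
  S via S→c: +{c}
  FIRST(S)={b,c}  FIRST(A)={a}
iter 2: (no change)
  FIRST(S)={b,c}  FIRST(A)={a}

FIRST(S) = ["b", "c"]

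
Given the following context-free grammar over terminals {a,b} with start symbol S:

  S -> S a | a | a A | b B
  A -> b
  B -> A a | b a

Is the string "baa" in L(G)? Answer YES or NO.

Convert to CNF:
  S -> S T0 | T0 A | T1 B | a
  A -> b
  B -> A T0 | T1 T0
  T0 -> a
  T1 -> b

CYK fill:
  [0..0]={A,T1}  "b"  orig:{A}
  [1..1]={S,T0}  "a"  orig:{S}
  [2..2]={S,T0}  "a"  orig:{S}
  [0..1]={B}  "ba"
  [1..2]={S}  "aa"
  [0..2]=∅  "baa"

S ∉ T[0,2] ⇒ NO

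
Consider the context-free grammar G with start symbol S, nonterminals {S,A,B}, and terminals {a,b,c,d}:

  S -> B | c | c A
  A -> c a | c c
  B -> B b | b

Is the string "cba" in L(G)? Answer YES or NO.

CNF form of G:
  S -> B T2 | T0 A | b | c
  A -> T0 T0 | T0 T1
  B -> B T2 | b
  T0 -> c
  T1 -> a
  T2 -> b

CYK table (by increasing span):
  cell(0,0) c: {S,T0}  orig:{S}
  cell(1,1) b: {B,S,T2}  orig:{B,S}
  cell(2,2) a: {T1}  orig:{}
  cell(0,1) cb: ∅
  cell(1,2) ba: ∅
  cell(0,2) cba: ∅

S ∉ T[0,2] ⇒ NO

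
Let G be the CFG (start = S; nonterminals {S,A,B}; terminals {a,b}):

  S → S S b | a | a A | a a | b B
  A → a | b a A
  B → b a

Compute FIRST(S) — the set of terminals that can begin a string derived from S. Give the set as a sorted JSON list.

Compute FIRST by fixpoint:
iter 1:
  A via A→a: +{a}
  A via A→b a A: +{b}
  B via B→b a: +{b}
  S via S→a: +{a}
  S via S→b B: +{b}
  S: {a,b}  A: {a,b}  B: {b}
iter 2: (stable)
  S: {a,b}  A: {a,b}  B: {b}

FIRST(S) = ["a", "b"]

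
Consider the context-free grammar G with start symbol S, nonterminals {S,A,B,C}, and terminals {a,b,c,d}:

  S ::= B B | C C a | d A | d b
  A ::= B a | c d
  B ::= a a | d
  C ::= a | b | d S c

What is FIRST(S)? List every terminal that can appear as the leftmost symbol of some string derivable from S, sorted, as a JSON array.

FIRST iteration:
iter 1:
  A via A→c d: +{c}
  B via B→a a: +{a}
  B via B→d: +{d}
  C via C→a: +{a}
  C via C→b: +{b}
  C via C→d S c: +{d}
  S via S→B B: +{a,d}
  S via S→C C a: +{b}
  FIRST[S]={a,b,d}  FIRST[A]={c}  FIRST[B]={a,d}  FIRST[C]={a,b,d}
iter 2:
  A via A→B a: +{a,d}
  FIRST[S]={a,b,d}  FIRST[A]={a,c,d}  FIRST[B]={a,d}  FIRST[C]={a,b,d}
iter 3: (stable)
  FIRST[S]={a,b,d}  FIRST[A]={a,c,d}  FIRST[B]={a,d}  FIRST[C]={a,b,d}

FIRST(S) = ["a", "b", "d"]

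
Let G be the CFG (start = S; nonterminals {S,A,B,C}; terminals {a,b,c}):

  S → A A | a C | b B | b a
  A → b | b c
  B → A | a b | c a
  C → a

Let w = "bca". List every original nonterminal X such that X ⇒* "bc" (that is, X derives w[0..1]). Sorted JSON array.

Convert to CNF:
  S -> A A | T0 B | T0 T2 | T2 C
  A -> T0 T1 | b
  B -> T0 T1 | T1 T2 | T2 T0 | b
  C -> a
  T0 -> b
  T1 -> c
  T2 -> a

Fill CYK table bottom-up — only the sub-triangle for w[0..1]:
  [0..0]={A,B,T0}  "b"  orig:{A,B}
  [1..1]={T1}  "c"  orig:{}
  [0..1]={A,B}  "bc"

Original NTs in T[0,1] deriving "bc": ["A", "B"]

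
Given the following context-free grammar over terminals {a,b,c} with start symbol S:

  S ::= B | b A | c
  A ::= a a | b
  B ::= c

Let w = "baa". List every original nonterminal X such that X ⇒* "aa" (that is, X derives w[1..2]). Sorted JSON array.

CNF form of G:
  S -> T1 A | c
  A -> T0 T0 | b
  B -> c
  T0 -> a
  T1 -> b

CYK fill, restricted to cells inside w[1..2]:
  [1..1]={T0}  "a"  orig:{}
  [2..2]={T0}  "a"  orig:{}
  [1..2]={A}  "aa"

Original NTs in T[1,2] deriving "aa": ["A"]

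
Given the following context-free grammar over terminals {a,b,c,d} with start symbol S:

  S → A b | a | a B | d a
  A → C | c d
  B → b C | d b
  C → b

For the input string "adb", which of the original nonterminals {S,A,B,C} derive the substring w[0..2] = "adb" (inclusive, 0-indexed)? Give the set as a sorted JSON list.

Convert to CNF:
  S -> A T2 | T1 T3 | T3 B | a
  A -> T0 T1 | b
  B -> T1 T2 | T2 C
  C -> b
  T0 -> c
  T1 -> d
  T2 -> b
  T3 -> a

Fill CYK table bottom-up — only the sub-triangle for w[0..2]:
  [0..0]={S,T3}  "a"  orig:{S}
  [1..1]={T1}  "d"  orig:{}
  [2..2]={A,C,T2}  "b"  orig:{A,C}
  [0..1]=∅  "ad"
  [1..2]={B}  "db"
  [0..2]={S}  "adb"

Original NTs in T[0,2] deriving "adb": ["S"]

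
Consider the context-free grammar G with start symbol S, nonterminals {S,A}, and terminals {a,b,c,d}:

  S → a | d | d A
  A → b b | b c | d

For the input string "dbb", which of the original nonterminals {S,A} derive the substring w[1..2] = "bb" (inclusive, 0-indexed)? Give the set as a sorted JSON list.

Convert to CNF:
  S -> T2 A | a | d
  A -> T0 T0 | T0 T1 | d
  T0 -> b
  T1 -> c
  T2 -> d

Fill CYK table bottom-up (cells [i..j] with 1 ≤ i ≤ j ≤ 2 only):
  T[1,1] 'b' = {T0}  orig:{}
  T[2,2] 'b' = {T0}  orig:{}
  T[1,2] 'bb' = {A}

Original NTs in T[1,2] deriving "bb": ["A"]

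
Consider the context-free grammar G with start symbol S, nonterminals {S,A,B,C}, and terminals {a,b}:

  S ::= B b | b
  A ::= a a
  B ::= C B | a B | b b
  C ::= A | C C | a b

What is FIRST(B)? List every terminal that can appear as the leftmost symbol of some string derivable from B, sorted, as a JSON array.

Compute FIRST by fixpoint:
[1]
  A via A→a a: +{a}
  B via B→a B: +{a}
  B via B→b b: +{b}
  C via C→A: +{a}
  S via S→B b: +{a,b}
  FIRST(S)={a,b}  FIRST(A)={a}  FIRST(B)={a,b}  FIRST(C)={a}
[2] — fixpoint
  FIRST(S)={a,b}  FIRST(A)={a}  FIRST(B)={a,b}  FIRST(C)={a}

FIRST(B) = ["a", "b"]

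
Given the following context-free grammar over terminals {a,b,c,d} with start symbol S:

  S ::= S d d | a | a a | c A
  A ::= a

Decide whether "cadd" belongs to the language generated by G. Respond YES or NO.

CNF form of G:
  S -> S X3 | T1 T1 | T2 A | a
  A -> a
  T0 -> d
  T1 -> a
  T2 -> c
  X3 -> T0 T0

Fill CYK table bottom-up:
  T[0,0] 'c' = {T2}  orig:{}
  T[1,1] 'a' = {A,S,T1}  orig:{A,S}
  T[2,2] 'd' = {T0}  orig:{}
  T[3,3] 'd' = {T0}  orig:{}
  T[0,1] 'ca' = {S}
  T[1,2] 'ad' = ∅
  T[2,3] 'dd' = {X3}  orig:{}
  T[0,2] 'cad' = ∅
  T[1,3] 'add' = {S}
  T[0,3] 'cadd' = {S}

S ∈ T[0,3] ⇒ YES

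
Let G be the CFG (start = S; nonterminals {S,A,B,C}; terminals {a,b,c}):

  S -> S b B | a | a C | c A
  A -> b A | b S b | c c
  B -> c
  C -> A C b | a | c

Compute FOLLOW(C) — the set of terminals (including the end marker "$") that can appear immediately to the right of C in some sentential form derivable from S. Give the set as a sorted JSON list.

FIRST sets, iterate to fixpoint:
round 1:
  A via A→b A: +{b}
  A via A→c c: +{c}
  B via B→c: +{c}
  C via C→A C b: +{b,c}
  C via C→a: +{a}
  S via S→a: +{a}
  S via S→c A: +{c}
  S: {a,c}  A: {b,c}  B: {c}  C: {a,b,c}
round 2: — fixpoint
  S: {a,c}  A: {b,c}  B: {c}  C: {a,b,c}

Compute FOLLOW by fixpoint:
seed FOLLOW(S) with $
[1]
  A→b S b: FOLLOW(S) ⊇ FIRST(b) = {b}; new: +{b}
  C→A C b: FOLLOW(A) ⊇ FIRST(C) = {a,b,c}; new: +{a,b,c}
  C→A C b: FOLLOW(C) ⊇ FIRST(b) = {b}; new: +{b}
  S→S b B: FOLLOW(B) ⊇ FOLLOW(S) ⊇ {$,b}; new: +{$,b}
  S→a C: FOLLOW(C) ⊇ FOLLOW(S) ⊇ {$,b}; new: +{$}
  S→c A: FOLLOW(A) ⊇ FOLLOW(S) ⊇ {$,b}; new: +{$}
  S: {$,b}  A: {$,a,b,c}  B: {$,b}  C: {$,b}
[2] — fixpoint
  S: {$,b}  A: {$,a,b,c}  B: {$,b}  C: {$,b}

FOLLOW(C) = ["$", "b"]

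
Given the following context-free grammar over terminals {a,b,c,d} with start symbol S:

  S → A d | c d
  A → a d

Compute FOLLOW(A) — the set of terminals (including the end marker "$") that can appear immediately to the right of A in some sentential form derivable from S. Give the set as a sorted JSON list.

FIRST iteration:
[1]
  A via A→a d: +{a}
  S via S→A d: +{a}
  S via S→c d: +{c}
  FIRST(S)={a,c}  FIRST(A)={a}
[2] (stable)
  FIRST(S)={a,c}  FIRST(A)={a}

Compute FOLLOW by fixpoint:
initialize: $ ∈ FOLLOW(S)
[1]
  S→A d: FOLLOW(A) ⊇ FIRST(d) = {d}; new: +{d}
  FOLLOW[S]={$}  FOLLOW[A]={d}
[2] done
  FOLLOW[S]={$}  FOLLOW[A]={d}

FOLLOW(A) = ["d"]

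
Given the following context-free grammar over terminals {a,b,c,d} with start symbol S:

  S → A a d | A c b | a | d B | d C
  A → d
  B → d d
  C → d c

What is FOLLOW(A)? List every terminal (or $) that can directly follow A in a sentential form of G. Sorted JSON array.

FIRST iteration:
[1]
  A via A→d: +{d}
  B via B→d d: +{d}
  C via C→d c: +{d}
  S via S→A a d: +{d}
  S via S→a: +{a}
  S: {a,d}  A: {d}  B: {d}  C: {d}
[2] done
  S: {a,d}  A: {d}  B: {d}  C: {d}

FOLLOW iteration:
initialize: $ ∈ FOLLOW(S)
[1]
  S→A a d: FOLLOW(A) ⊇ FIRST(a) = {a}; new: +{a}
  S→A c b: FOLLOW(A) ⊇ FIRST(c) = {c}; new: +{c}
  S→d B: FOLLOW(B) ⊇ FOLLOW(S) ⊇ {$}; new: +{$}
  S→d C: FOLLOW(C) ⊇ FOLLOW(S) ⊇ {$}; new: +{$}
  FOLLOW[S]={$}  FOLLOW[A]={a,c}  FOLLOW[B]={$}  FOLLOW[C]={$}
[2] — fixpoint
  FOLLOW[S]={$}  FOLLOW[A]={a,c}  FOLLOW[B]={$}  FOLLOW[C]={$}

FOLLOW(A) = ["a", "c"]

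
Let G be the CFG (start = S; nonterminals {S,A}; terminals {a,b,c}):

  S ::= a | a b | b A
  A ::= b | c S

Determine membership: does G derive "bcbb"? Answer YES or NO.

Convert to CNF:
  S -> T1 T2 | T2 A | a
  A -> T0 S | b
  T0 -> c
  T1 -> a
  T2 -> b

Fill CYK table bottom-up:
  [0..0]={A,T2}  "b"  orig:{A}
  [1..1]={T0}  "c"  orig:{}
  [2..2]={A,T2}  "b"  orig:{A}
  [3..3]={A,T2}  "b"  orig:{A}
  [0..1]=∅  "bc"
  [1..2]=∅  "cb"
  [2..3]={S}  "bb"
  [0..2]=∅  "bcb"
  [1..3]={A}  "cbb"
  [0..3]={S}  "bcbb"

S ∈ T[0,3] ⇒ YES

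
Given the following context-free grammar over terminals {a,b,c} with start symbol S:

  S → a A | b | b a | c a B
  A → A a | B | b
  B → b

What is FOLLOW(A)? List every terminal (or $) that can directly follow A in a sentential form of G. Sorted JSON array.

Compute FIRST by fixpoint:
round 1:
  A via A→b: +{b}
  B via B→b: +{b}
  S via S→a A: +{a}
  S via S→b: +{b}
  S via S→c a B: +{c}
  FIRST[S]={a,b,c}  FIRST[A]={b}  FIRST[B]={b}
round 2: (stable)
  FIRST[S]={a,b,c}  FIRST[A]={b}  FIRST[B]={b}

FOLLOW iteration:
FOLLOW(S) := {$}
iter 1:
  A→A a: FOLLOW(A) ⊇ FIRST(a) = {a}; new: +{a}
  A→B: FOLLOW(B) ⊇ FOLLOW(A) ⊇ {a}; new: +{a}
  S→a A: FOLLOW(A) ⊇ FOLLOW(S) ⊇ {$}; new: +{$}
  S→c a B: FOLLOW(B) ⊇ FOLLOW(S) ⊇ {$}; new: +{$}
  S: {$}  A: {$,a}  B: {$,a}
iter 2: — fixpoint
  S: {$}  A: {$,a}  B: {$,a}

FOLLOW(A) = ["$", "a"]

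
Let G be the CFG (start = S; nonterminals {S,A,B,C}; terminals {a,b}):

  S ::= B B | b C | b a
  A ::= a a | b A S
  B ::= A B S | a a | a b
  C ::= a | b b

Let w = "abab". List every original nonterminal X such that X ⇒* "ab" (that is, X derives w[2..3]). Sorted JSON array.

CNF form of G:
  S -> B B | T1 C | T1 T0
  A -> T0 T0 | T1 X2
  B -> A X3 | T0 T0 | T0 T1
  C -> T1 T1 | a
  T0 -> a
  T1 -> b
  X2 -> A S
  X3 -> B S

CYK table (by increasing span) — only the sub-triangle for w[2..3]:
  cell(2,2) a: {C,T0}  orig:{C}
  cell(3,3) b: {T1}  orig:{}
  cell(2,3) ab: {B}

Original NTs in T[2,3] deriving "ab": ["B"]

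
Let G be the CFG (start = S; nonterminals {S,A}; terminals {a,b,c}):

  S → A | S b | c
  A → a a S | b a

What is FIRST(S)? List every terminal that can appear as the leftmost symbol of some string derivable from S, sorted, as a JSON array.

FIRST sets, iterate to fixpoint:
pass 1:
  A via A→a a S: +{a}
  A via A→b a: +{b}
  S via S→A: +{a,b}
  S via S→c: +{c}
  FIRST[S]={a,b,c}  FIRST[A]={a,b}
pass 2: (stable)
  FIRST[S]={a,b,c}  FIRST[A]={a,b}

FIRST(S) = ["a", "b", "c"]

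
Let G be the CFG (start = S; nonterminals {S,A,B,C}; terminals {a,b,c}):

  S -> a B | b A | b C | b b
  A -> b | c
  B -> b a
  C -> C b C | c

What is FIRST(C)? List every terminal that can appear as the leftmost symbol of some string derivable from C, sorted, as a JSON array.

FIRST sets, iterate to fixpoint:
iter 1:
  A via A→b: +{b}
  A via A→c: +{c}
  B via B→b a: +{b}
  C via C→c: +{c}
  S via S→a B: +{a}
  S via S→b A: +{b}
  FIRST(S)={a,b}  FIRST(A)={b,c}  FIRST(B)={b}  FIRST(C)={c}
iter 2: done
  FIRST(S)={a,b}  FIRST(A)={b,c}  FIRST(B)={b}  FIRST(C)={c}

FIRST(C) = ["c"]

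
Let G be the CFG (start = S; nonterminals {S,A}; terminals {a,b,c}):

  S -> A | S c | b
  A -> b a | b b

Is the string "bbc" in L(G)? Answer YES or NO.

CNF form of G:
  S -> S T2 | T0 T0 | T0 T1 | b
  A -> T0 T0 | T0 T1
  T0 -> b
  T1 -> a
  T2 -> c

CYK fill:
  cell(0,0) b: {S,T0}  orig:{S}
  cell(1,1) b: {S,T0}  orig:{S}
  cell(2,2) c: {T2}  orig:{}
  cell(0,1) bb: {A,S}
  cell(1,2) bc: {S}
  cell(0,2) bbc: {S}

S ∈ T[0,2] ⇒ YES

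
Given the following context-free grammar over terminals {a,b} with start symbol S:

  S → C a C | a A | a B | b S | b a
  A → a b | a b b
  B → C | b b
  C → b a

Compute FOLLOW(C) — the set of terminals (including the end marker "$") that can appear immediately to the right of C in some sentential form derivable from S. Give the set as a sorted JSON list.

FIRST sets, iterate to fixpoint:
iter 1:
  A via A→a b: +{a}
  B via B→b b: +{b}
  C via C→b a: +{b}
  S via S→C a C: +{b}
  S via S→a A: +{a}
  FIRST(S)={a,b}  FIRST(A)={a}  FIRST(B)={b}  FIRST(C)={b}
iter 2: done
  FIRST(S)={a,b}  FIRST(A)={a}  FIRST(B)={b}  FIRST(C)={b}

Compute FOLLOW by fixpoint:
FOLLOW(S) := {$}
round 1:
  S→C a C: FOLLOW(C) ⊇ FIRST(a) = {a}; new: +{a}
  S→C a C: FOLLOW(C) ⊇ FOLLOW(S) ⊇ {$}; new: +{$}
  S→a A: FOLLOW(A) ⊇ FOLLOW(S) ⊇ {$}; new: +{$}
  S→a B: FOLLOW(B) ⊇ FOLLOW(S) ⊇ {$}; new: +{$}
  FOLLOW(S)={$}  FOLLOW(A)={$}  FOLLOW(B)={$}  FOLLOW(C)={$,a}
round 2: (no change)
  FOLLOW(S)={$}  FOLLOW(A)={$}  FOLLOW(B)={$}  FOLLOW(C)={$,a}

FOLLOW(C) = ["$", "a"]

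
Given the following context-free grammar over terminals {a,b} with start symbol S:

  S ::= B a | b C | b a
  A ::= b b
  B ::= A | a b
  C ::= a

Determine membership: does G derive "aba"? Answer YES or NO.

Convert to CNF:
  S -> B T1 | T0 C | T0 T1
  A -> T0 T0
  B -> T0 T0 | T1 T0
  C -> a
  T0 -> b
  T1 -> a

CYK table (by increasing span):
  cell(0,0) a: {C,T1}  orig:{C}
  cell(1,1) b: {T0}  orig:{}
  cell(2,2) a: {C,T1}  orig:{C}
  cell(0,1) ab: {B}
  cell(1,2) ba: {S}
  cell(0,2) aba: {S}

S ∈ T[0,2] ⇒ YES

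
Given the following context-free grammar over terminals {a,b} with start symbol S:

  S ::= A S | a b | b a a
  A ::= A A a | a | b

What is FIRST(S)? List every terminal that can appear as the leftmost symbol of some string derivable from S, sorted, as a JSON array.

FIRST sets, iterate to fixpoint:
pass 1:
  A via A→a: +{a}
  A via A→b: +{b}
  S via S→A S: +{a,b}
  FIRST[S]={a,b}  FIRST[A]={a,b}
pass 2: — fixpoint
  FIRST[S]={a,b}  FIRST[A]={a,b}

FIRST(S) = ["a", "b"]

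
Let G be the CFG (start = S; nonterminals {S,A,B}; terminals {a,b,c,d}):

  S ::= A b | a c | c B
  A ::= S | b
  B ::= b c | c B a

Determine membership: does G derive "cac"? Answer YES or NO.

CNF form of G:
  S -> A T0 | T1 T2 | T2 B
  A -> A T0 | T1 T2 | T2 B | b
  B -> T0 T2 | T2 X3
  T0 -> b
  T1 -> a
  T2 -> c
  X3 -> B T1

Fill CYK table bottom-up:
  [0..0]={T2}  "c"  orig:{}
  [1..1]={T1}  "a"  orig:{}
  [2..2]={T2}  "c"  orig:{}
  [0..1]=∅  "ca"
  [1..2]={A,S}  "ac"
  [0..2]=∅  "cac"

S ∉ T[0,2] ⇒ NO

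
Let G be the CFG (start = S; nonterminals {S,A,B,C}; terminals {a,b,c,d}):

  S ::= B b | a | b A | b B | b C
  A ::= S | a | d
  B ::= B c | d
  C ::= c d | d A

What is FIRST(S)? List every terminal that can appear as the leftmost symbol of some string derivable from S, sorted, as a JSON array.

FIRST iteration:
[1]
  A via A→a: +{a}
  A via A→d: +{d}
  B via B→d: +{d}
  C via C→c d: +{c}
  C via C→d A: +{d}
  S via S→B b: +{d}
  S via S→a: +{a}
  S via S→b A: +{b}
  FIRST(S)={a,b,d}  FIRST(A)={a,d}  FIRST(B)={d}  FIRST(C)={c,d}
[2]
  A via A→S: +{b}
  FIRST(S)={a,b,d}  FIRST(A)={a,b,d}  FIRST(B)={d}  FIRST(C)={c,d}
[3] done
  FIRST(S)={a,b,d}  FIRST(A)={a,b,d}  FIRST(B)={d}  FIRST(C)={c,d}

FIRST(S) = ["a", "b", "d"]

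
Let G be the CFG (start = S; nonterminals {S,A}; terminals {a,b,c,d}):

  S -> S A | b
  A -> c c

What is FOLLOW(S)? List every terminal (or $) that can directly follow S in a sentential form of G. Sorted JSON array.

Compute FIRST by fixpoint:
iter 1:
  A via A→c c: +{c}
  S via S→b: +{b}
  FIRST[S]={b}  FIRST[A]={c}
iter 2: (no change)
  FIRST[S]={b}  FIRST[A]={c}

FOLLOW sets:
initialize: $ ∈ FOLLOW(S)
round 1:
  S→S A: FOLLOW(S) ⊇ FIRST(A) = {c}; new: +{c}
  S→S A: FOLLOW(A) ⊇ FOLLOW(S) ⊇ {$,c}; new: +{$,c}
  FOLLOW(S)={$,c}  FOLLOW(A)={$,c}
round 2: — fixpoint
  FOLLOW(S)={$,c}  FOLLOW(A)={$,c}

FOLLOW(S) = ["$", "c"]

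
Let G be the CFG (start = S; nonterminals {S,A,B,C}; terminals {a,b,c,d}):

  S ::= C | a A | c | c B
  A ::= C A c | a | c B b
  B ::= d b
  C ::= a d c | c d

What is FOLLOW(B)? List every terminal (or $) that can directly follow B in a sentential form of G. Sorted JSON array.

FIRST sets, iterate to fixpoint:
round 1:
  A via A→a: +{a}
  A via A→c B b: +{c}
  B via B→d b: +{d}
  C via C→a d c: +{a}
  C via C→c d: +{c}
  S via S→C: +{a,c}
  S: {a,c}  A: {a,c}  B: {d}  C: {a,c}
round 2: done
  S: {a,c}  A: {a,c}  B: {d}  C: {a,c}

FOLLOW iteration:
initialize: $ ∈ FOLLOW(S)
[1]
  A→C A c: FOLLOW(C) ⊇ FIRST(A) = {a,c}; new: +{a,c}
  A→C A c: FOLLOW(A) ⊇ FIRST(c) = {c}; new: +{c}
  A→c B b: FOLLOW(B) ⊇ FIRST(b) = {b}; new: +{b}
  S→C: FOLLOW(C) ⊇ FOLLOW(S) ⊇ {$}; new: +{$}
  S→a A: FOLLOW(A) ⊇ FOLLOW(S) ⊇ {$}; new: +{$}
  S→c B: FOLLOW(B) ⊇ FOLLOW(S) ⊇ {$}; new: +{$}
  FOLLOW[S]={$}  FOLLOW[A]={$,c}  FOLLOW[B]={$,b}  FOLLOW[C]={$,a,c}
[2] — fixpoint
  FOLLOW[S]={$}  FOLLOW[A]={$,c}  FOLLOW[B]={$,b}  FOLLOW[C]={$,a,c}

FOLLOW(B) = ["$", "b"]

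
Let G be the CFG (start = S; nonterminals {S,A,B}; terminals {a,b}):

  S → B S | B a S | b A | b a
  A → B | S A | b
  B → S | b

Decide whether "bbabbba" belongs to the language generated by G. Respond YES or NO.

CNF form of G:
  S -> B S | B X4 | T1 A | T1 T0
  A -> B S | B X2 | S A | T1 A | T1 T0 | b
  B -> B S | B X3 | T1 A | T1 T0 | b
  T0 -> a
  T1 -> b
  X2 -> T0 S
  X3 -> T0 S
  X4 -> T0 S

CYK table (by increasing span):
  [0..0]={A,B,T1}  "b"  orig:{A,B}
  [1..1]={A,B,T1}  "b"  orig:{A,B}
  [2..2]={T0}  "a"  orig:{}
  [3..3]={A,B,T1}  "b"  orig:{A,B}
  [4..4]={A,B,T1}  "b"  orig:{A,B}
  [5..5]={A,B,T1}  "b"  orig:{A,B}
  [6..6]={T0}  "a"  orig:{}
  [0..1]={A,B,S}  "bb"
  [1..2]={A,B,S}  "ba"
  [2..3]=∅  "ab"
  [3..4]={A,B,S}  "bb"
  [4..5]={A,B,S}  "bb"
  [5..6]={A,B,S}  "ba"
  [0..2]={A,B,S}  "bba"
  [1..3]={A}  "bab"
  [2..4]={X2,X3,X4}  "abb"  orig:{}
  [3..5]={A,B,S}  "bbb"
  [4..6]={A,B,S}  "bba"
  [0..3]={A,B,S}  "bbab"
  [1..4]={A,B,S}  "babb"
  [2..5]={X2,X3,X4}  "abbb"  orig:{}
  [3..6]={A,B,S}  "bbba"
  [0..4]={A,B,S}  "bbabb"
  [1..5]={A,B,S}  "babbb"
  [2..6]={X2,X3,X4}  "abbba"  orig:{}
  [0..5]={A,B,S}  "bbabbb"
  [1..6]={A,B,S}  "babbba"
  [0..6]={A,B,S}  "bbabbba"

S ∈ T[0,6] ⇒ YES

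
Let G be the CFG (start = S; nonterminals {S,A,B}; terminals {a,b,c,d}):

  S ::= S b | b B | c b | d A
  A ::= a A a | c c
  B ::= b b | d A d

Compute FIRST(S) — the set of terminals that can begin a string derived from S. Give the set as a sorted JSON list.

FIRST sets, iterate to fixpoint:
[1]
  A via A→a A a: +{a}
  A via A→c c: +{c}
  B via B→b b: +{b}
  B via B→d A d: +{d}
  S via S→b B: +{b}
  S via S→c b: +{c}
  S via S→d A: +{d}
  FIRST(S)={b,c,d}  FIRST(A)={a,c}  FIRST(B)={b,d}
[2] (stable)
  FIRST(S)={b,c,d}  FIRST(A)={a,c}  FIRST(B)={b,d}

FIRST(S) = ["b", "c", "d"]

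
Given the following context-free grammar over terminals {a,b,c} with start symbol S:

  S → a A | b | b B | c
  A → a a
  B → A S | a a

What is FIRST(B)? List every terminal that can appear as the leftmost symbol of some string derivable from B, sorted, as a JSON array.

FIRST iteration:
round 1:
  A via A→a a: +{a}
  B via B→A S: +{a}
  S via S→a A: +{a}
  S via S→b: +{b}
  S via S→c: +{c}
  FIRST[S]={a,b,c}  FIRST[A]={a}  FIRST[B]={a}
round 2: done
  FIRST[S]={a,b,c}  FIRST[A]={a}  FIRST[B]={a}

FIRST(B) = ["a"]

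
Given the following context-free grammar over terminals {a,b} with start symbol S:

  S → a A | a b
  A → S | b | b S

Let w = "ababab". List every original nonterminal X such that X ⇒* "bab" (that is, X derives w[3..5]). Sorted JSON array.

CNF form of G:
  S -> T0 A | T0 T1
  A -> T0 A | T0 T1 | T1 S | b
  T0 -> a
  T1 -> b

Fill CYK table bottom-up — only the sub-triangle for w[3..5]:
  [3..3]={A,T1}  "b"  orig:{A}
  [4..4]={T0}  "a"  orig:{}
  [5..5]={A,T1}  "b"  orig:{A}
  [3..4]=∅  "ba"
  [4..5]={A,S}  "ab"
  [3..5]={A}  "bab"

Original NTs in T[3,5] deriving "bab": ["A"]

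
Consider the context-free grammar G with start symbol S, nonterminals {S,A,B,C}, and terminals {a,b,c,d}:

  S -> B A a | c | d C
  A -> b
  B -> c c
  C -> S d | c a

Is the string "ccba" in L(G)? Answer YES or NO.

Convert to CNF:
  S -> B X3 | T1 C | c
  A -> b
  B -> T0 T0
  C -> S T1 | T0 T2
  T0 -> c
  T1 -> d
  T2 -> a
  X3 -> A T2

CYK fill:
  T[0,0] 'c' = {S,T0}  orig:{S}
  T[1,1] 'c' = {S,T0}  orig:{S}
  T[2,2] 'b' = {A}
  T[3,3] 'a' = {T2}  orig:{}
  T[0,1] 'cc' = {B}
  T[1,2] 'cb' = ∅
  T[2,3] 'ba' = {X3}  orig:{}
  T[0,2] 'ccb' = ∅
  T[1,3] 'cba' = ∅
  T[0,3] 'ccba' = {S}

S ∈ T[0,3] ⇒ YES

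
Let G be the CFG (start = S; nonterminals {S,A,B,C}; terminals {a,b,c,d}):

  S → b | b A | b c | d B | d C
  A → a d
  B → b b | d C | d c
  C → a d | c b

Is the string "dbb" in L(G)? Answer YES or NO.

CNF form of G:
  S -> T1 B | T1 C | T2 A | T2 T3 | b
  A -> T0 T1
  B -> T1 C | T1 T3 | T2 T2
  C -> T0 T1 | T3 T2
  T0 -> a
  T1 -> d
  T2 -> b
  T3 -> c

Fill CYK table bottom-up:
  T[0,0] 'd' = {T1}  orig:{}
  T[1,1] 'b' = {S,T2}  orig:{S}
  T[2,2] 'b' = {S,T2}  orig:{S}
  T[0,1] 'db' = ∅
  T[1,2] 'bb' = {B}
  T[0,2] 'dbb' = {S}

S ∈ T[0,2] ⇒ YES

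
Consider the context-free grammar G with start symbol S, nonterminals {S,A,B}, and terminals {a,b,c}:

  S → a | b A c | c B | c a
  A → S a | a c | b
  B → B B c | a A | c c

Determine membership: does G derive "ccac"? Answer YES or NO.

Convert to CNF:
  S -> T1 B | T1 T0 | T2 X4 | a
  A -> S T0 | T0 T1 | b
  B -> B X3 | T0 A | T1 T1
  T0 -> a
  T1 -> c
  T2 -> b
  X3 -> B T1
  X4 -> A T1

CYK table (by increasing span):
  [0..0]={T1}  "c"  orig:{}
  [1..1]={T1}  "c"  orig:{}
  [2..2]={S,T0}  "a"  orig:{S}
  [3..3]={T1}  "c"  orig:{}
  [0..1]={B}  "cc"
  [1..2]={S}  "ca"
  [2..3]={A}  "ac"
  [0..2]=∅  "cca"
  [1..3]=∅  "cac"
  [0..3]=∅  "ccac"

S ∉ T[0,3] ⇒ NO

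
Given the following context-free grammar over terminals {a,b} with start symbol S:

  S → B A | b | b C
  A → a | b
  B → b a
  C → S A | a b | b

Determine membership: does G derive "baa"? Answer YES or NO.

CNF form of G:
  S -> B A | T0 C | b
  A -> a | b
  B -> T0 T1
  C -> S A | T1 T0 | b
  T0 -> b
  T1 -> a

CYK fill:
  cell(0,0) b: {A,C,S,T0}  orig:{A,C,S}
  cell(1,1) a: {A,T1}  orig:{A}
  cell(2,2) a: {A,T1}  orig:{A}
  cell(0,1) ba: {B,C}
  cell(1,2) aa: ∅
  cell(0,2) baa: {S}

S ∈ T[0,2] ⇒ YES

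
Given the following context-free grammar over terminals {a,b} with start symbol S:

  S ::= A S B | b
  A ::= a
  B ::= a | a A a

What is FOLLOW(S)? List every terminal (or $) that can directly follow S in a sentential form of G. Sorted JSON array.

Compute FIRST by fixpoint:
iter 1:
  A via A→a: +{a}
  B via B→a: +{a}
  S via S→A S B: +{a}
  S via S→b: +{b}
  S: {a,b}  A: {a}  B: {a}
iter 2: done
  S: {a,b}  A: {a}  B: {a}

FOLLOW iteration:
seed FOLLOW(S) with $
round 1:
  B→a A a: FOLLOW(A) ⊇ FIRST(a) = {a}; new: +{a}
  S→A S B: FOLLOW(A) ⊇ FIRST(S) = {a,b}; new: +{b}
  S→A S B: FOLLOW(S) ⊇ FIRST(B) = {a}; new: +{a}
  S→A S B: FOLLOW(B) ⊇ FOLLOW(S) ⊇ {$,a}; new: +{$,a}
  FOLLOW(S)={$,a}  FOLLOW(A)={a,b}  FOLLOW(B)={$,a}
round 2: done
  FOLLOW(S)={$,a}  FOLLOW(A)={a,b}  FOLLOW(B)={$,a}

FOLLOW(S) = ["$", "a"]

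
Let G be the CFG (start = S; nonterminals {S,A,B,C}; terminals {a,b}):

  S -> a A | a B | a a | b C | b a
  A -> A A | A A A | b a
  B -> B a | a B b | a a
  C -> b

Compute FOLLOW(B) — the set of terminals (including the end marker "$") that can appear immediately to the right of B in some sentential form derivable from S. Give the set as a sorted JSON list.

FIRST sets, iterate to fixpoint:
[1]
  A via A→b a: +{b}
  B via B→a B b: +{a}
  C via C→b: +{b}
  S via S→a A: +{a}
  S via S→b C: +{b}
  FIRST[S]={a,b}  FIRST[A]={b}  FIRST[B]={a}  FIRST[C]={b}
[2] done
  FIRST[S]={a,b}  FIRST[A]={b}  FIRST[B]={a}  FIRST[C]={b}

FOLLOW sets:
FOLLOW(S) := {$}
[1]
  A→A A: FOLLOW(A) ⊇ FIRST(A) = {b}; new: +{b}
  B→B a: FOLLOW(B) ⊇ FIRST(a) = {a}; new: +{a}
  B→a B b: FOLLOW(B) ⊇ FIRST(b) = {b}; new: +{b}
  S→a A: FOLLOW(A) ⊇ FOLLOW(S) ⊇ {$}; new: +{$}
  S→a B: FOLLOW(B) ⊇ FOLLOW(S) ⊇ {$}; new: +{$}
  S→b C: FOLLOW(C) ⊇ FOLLOW(S) ⊇ {$}; new: +{$}
  FOLLOW[S]={$}  FOLLOW[A]={$,b}  FOLLOW[B]={$,a,b}  FOLLOW[C]={$}
[2] — fixpoint
  FOLLOW[S]={$}  FOLLOW[A]={$,b}  FOLLOW[B]={$,a,b}  FOLLOW[C]={$}

FOLLOW(B) = ["$", "a", "b"]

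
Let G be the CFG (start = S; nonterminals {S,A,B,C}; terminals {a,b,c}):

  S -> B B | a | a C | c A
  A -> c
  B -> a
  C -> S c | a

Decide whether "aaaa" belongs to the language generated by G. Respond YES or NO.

CNF form of G:
  S -> B B | T0 A | T1 C | a
  A -> c
  B -> a
  C -> S T0 | a
  T0 -> c
  T1 -> a

CYK fill:
  cell(0,0) a: {B,C,S,T1}  orig:{B,C,S}
  cell(1,1) a: {B,C,S,T1}  orig:{B,C,S}
  cell(2,2) a: {B,C,S,T1}  orig:{B,C,S}
  cell(3,3) a: {B,C,S,T1}  orig:{B,C,S}
  cell(0,1) aa: {S}
  cell(1,2) aa: {S}
  cell(2,3) aa: {S}
  cell(0,2) aaa: ∅
  cell(1,3) aaa: ∅
  cell(0,3) aaaa: ∅

S ∉ T[0,3] ⇒ NO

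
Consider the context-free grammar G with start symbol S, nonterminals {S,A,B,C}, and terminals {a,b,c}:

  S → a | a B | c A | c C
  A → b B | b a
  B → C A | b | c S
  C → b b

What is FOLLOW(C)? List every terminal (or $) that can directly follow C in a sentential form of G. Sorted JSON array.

FIRST iteration:
iter 1:
  A via A→b B: +{b}
  B via B→b: +{b}
  B via B→c S: +{c}
  C via C→b b: +{b}
  S via S→a: +{a}
  S via S→c A: +{c}
  S: {a,c}  A: {b}  B: {b,c}  C: {b}
iter 2: (stable)
  S: {a,c}  A: {b}  B: {b,c}  C: {b}

FOLLOW sets:
initialize: $ ∈ FOLLOW(S)
iter 1:
  B→C A: FOLLOW(C) ⊇ FIRST(A) = {b}; new: +{b}
  S→a B: FOLLOW(B) ⊇ FOLLOW(S) ⊇ {$}; new: +{$}
  S→c A: FOLLOW(A) ⊇ FOLLOW(S) ⊇ {$}; new: +{$}
  S→c C: FOLLOW(C) ⊇ FOLLOW(S) ⊇ {$}; new: +{$}
  S: {$}  A: {$}  B: {$}  C: {$,b}
iter 2: done
  S: {$}  A: {$}  B: {$}  C: {$,b}

FOLLOW(C) = ["$", "b"]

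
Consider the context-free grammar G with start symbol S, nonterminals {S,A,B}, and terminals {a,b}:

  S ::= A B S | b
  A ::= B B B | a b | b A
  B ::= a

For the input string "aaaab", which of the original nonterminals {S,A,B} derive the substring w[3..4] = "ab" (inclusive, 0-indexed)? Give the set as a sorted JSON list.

Convert to CNF:
  S -> A X3 | b
  A -> B X2 | T0 T1 | T1 A
  B -> a
  T0 -> a
  T1 -> b
  X2 -> B B
  X3 -> B S

Fill CYK table bottom-up, restricted to cells inside w[3..4]:
  T[3,3] 'a' = {B,T0}  orig:{B}
  T[4,4] 'b' = {S,T1}  orig:{S}
  T[3,4] 'ab' = {A,X3}  orig:{A}

Original NTs in T[3,4] deriving "ab": ["A"]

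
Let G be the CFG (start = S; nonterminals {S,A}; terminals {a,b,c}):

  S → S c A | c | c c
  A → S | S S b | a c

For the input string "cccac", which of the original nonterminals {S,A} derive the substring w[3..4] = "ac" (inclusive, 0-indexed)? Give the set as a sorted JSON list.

Convert to CNF:
  S -> S X5 | T1 T1 | c
  A -> S X3 | S X4 | T1 T1 | T2 T1 | c
  T0 -> b
  T1 -> c
  T2 -> a
  X3 -> S T0
  X4 -> T1 A
  X5 -> T1 A

Fill CYK table bottom-up — only the sub-triangle for w[3..4]:
  cell(3,3) a: {T2}  orig:{}
  cell(4,4) c: {A,S,T1}  orig:{A,S}
  cell(3,4) ac: {A}

Original NTs in T[3,4] deriving "ac": ["A"]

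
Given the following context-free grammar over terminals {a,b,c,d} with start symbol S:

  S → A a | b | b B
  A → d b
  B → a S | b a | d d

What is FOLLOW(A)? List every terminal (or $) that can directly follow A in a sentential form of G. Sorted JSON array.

FIRST iteration:
iter 1:
  A via A→d b: +{d}
  B via B→a S: +{a}
  B via B→b a: +{b}
  B via B→d d: +{d}
  S via S→A a: +{d}
  S via S→b: +{b}
  S: {b,d}  A: {d}  B: {a,b,d}
iter 2: (stable)
  S: {b,d}  A: {d}  B: {a,b,d}

Compute FOLLOW by fixpoint:
seed FOLLOW(S) with $
[1]
  S→A a: FOLLOW(A) ⊇ FIRST(a) = {a}; new: +{a}
  S→b B: FOLLOW(B) ⊇ FOLLOW(S) ⊇ {$}; new: +{$}
  FOLLOW(S)={$}  FOLLOW(A)={a}  FOLLOW(B)={$}
[2] (stable)
  FOLLOW(S)={$}  FOLLOW(A)={a}  FOLLOW(B)={$}

FOLLOW(A) = ["a"]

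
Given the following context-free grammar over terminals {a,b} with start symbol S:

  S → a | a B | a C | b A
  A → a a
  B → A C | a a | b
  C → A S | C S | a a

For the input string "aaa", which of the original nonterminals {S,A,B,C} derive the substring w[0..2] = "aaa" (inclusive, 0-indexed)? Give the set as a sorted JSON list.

CNF form of G:
  S -> T0 B | T0 C | T1 A | a
  A -> T0 T0
  B -> A C | T0 T0 | b
  C -> A S | C S | T0 T0
  T0 -> a
  T1 -> b

CYK table (by increasing span) (cells [i..j] with 0 ≤ i ≤ j ≤ 2 only):
  T[0,0] 'a' = {S,T0}  orig:{S}
  T[1,1] 'a' = {S,T0}  orig:{S}
  T[2,2] 'a' = {S,T0}  orig:{S}
  T[0,1] 'aa' = {A,B,C}
  T[1,2] 'aa' = {A,B,C}
  T[0,2] 'aaa' = {C,S}

Original NTs in T[0,2] deriving "aaa": ["C", "S"]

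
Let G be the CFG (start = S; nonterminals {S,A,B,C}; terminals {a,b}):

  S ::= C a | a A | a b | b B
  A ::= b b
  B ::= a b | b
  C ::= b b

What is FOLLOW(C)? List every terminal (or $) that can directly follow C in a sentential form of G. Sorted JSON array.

FIRST iteration:
round 1:
  A via A→b b: +{b}
  B via B→a b: +{a}
  B via B→b: +{b}
  C via C→b b: +{b}
  S via S→C a: +{b}
  S via S→a A: +{a}
  S: {a,b}  A: {b}  B: {a,b}  C: {b}
round 2: (no change)
  S: {a,b}  A: {b}  B: {a,b}  C: {b}

FOLLOW iteration:
seed FOLLOW(S) with $
pass 1:
  S→C a: FOLLOW(C) ⊇ FIRST(a) = {a}; new: +{a}
  S→a A: FOLLOW(A) ⊇ FOLLOW(S) ⊇ {$}; new: +{$}
  S→b B: FOLLOW(B) ⊇ FOLLOW(S) ⊇ {$}; new: +{$}
  S: {$}  A: {$}  B: {$}  C: {a}
pass 2: done
  S: {$}  A: {$}  B: {$}  C: {a}

FOLLOW(C) = ["a"]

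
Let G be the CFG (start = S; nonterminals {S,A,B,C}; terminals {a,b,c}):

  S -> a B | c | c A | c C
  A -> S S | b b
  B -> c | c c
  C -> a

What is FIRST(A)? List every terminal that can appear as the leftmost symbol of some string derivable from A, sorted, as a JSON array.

Compute FIRST by fixpoint:
pass 1:
  A via A→b b: +{b}
  B via B→c: +{c}
  C via C→a: +{a}
  S via S→a B: +{a}
  S via S→c: +{c}
  S: {a,c}  A: {b}  B: {c}  C: {a}
pass 2:
  A via A→S S: +{a,c}
  S: {a,c}  A: {a,b,c}  B: {c}  C: {a}
pass 3: (stable)
  S: {a,c}  A: {a,b,c}  B: {c}  C: {a}

FIRST(A) = ["a", "b", "c"]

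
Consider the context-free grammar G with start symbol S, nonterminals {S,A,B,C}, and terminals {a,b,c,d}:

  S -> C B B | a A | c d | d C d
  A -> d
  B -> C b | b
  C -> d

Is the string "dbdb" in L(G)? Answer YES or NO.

Convert to CNF:
  S -> C X4 | T1 A | T2 T3 | T3 X5
  A -> d
  B -> C T0 | b
  C -> d
  T0 -> b
  T1 -> a
  T2 -> c
  T3 -> d
  X4 -> B B
  X5 -> C T3

CYK table (by increasing span):
  [0..0]={A,C,T3}  "d"  orig:{A,C}
  [1..1]={B,T0}  "b"  orig:{B}
  [2..2]={A,C,T3}  "d"  orig:{A,C}
  [3..3]={B,T0}  "b"  orig:{B}
  [0..1]={B}  "db"
  [1..2]=∅  "bd"
  [2..3]={B}  "db"
  [0..2]=∅  "dbd"
  [1..3]={X4}  "bdb"  orig:{}
  [0..3]={S,X4}  "dbdb"  orig:{S}

S ∈ T[0,3] ⇒ YES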